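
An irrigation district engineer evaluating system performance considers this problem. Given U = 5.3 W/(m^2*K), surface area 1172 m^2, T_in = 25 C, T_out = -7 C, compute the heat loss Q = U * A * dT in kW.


dT = 25 - (-7) = 32 K
Q = U * A * dT
  = 5.3 * 1172 * 32
  = 198771.20 W = 198.77 kW


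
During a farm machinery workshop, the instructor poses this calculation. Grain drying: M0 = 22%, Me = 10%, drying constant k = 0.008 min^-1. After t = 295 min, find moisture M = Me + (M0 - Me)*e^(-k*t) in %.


M = Me + (M0 - Me) * e^(-k*t)
  = 10 + (22 - 10) * e^(-0.008*295)
  = 10 + 12 * e^(-2.360)
  = 10 + 12 * 0.09442
  = 10 + 1.1330
  = 11.13%


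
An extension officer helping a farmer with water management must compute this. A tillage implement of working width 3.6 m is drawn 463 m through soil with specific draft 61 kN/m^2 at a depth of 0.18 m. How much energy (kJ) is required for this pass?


E = k * d * w * L
  = 61 * 0.18 * 3.6 * 463
  = 18301.46 kJ


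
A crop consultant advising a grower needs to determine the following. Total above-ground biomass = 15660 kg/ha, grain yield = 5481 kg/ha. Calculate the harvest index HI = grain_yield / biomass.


HI = grain_yield / biomass
   = 5481 / 15660
   = 0.35


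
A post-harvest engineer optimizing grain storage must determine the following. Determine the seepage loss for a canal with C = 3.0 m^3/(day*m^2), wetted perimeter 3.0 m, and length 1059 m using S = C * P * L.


S = C * P * L
  = 3.0 * 3.0 * 1059
  = 9531 m^3/day


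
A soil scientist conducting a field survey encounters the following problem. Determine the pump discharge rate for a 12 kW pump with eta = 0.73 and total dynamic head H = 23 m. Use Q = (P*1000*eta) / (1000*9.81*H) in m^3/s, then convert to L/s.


Q = (P * 1000 * eta) / (rho * g * H)
  = (12 * 1000 * 0.73) / (1000 * 9.81 * 23)
  = 8760 / 225630
  = 0.03882 m^3/s = 38.82 L/s


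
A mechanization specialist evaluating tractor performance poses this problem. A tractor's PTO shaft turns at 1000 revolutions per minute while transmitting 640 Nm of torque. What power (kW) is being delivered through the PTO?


P = 2*pi*n*T / 60000
  = 2*pi * 1000 * 640 / 60000
  = 4021238.60 / 60000
  = 67.02 kW


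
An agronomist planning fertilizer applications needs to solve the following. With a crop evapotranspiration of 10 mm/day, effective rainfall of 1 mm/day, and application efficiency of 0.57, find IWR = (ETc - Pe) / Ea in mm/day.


IWR = (ETc - Pe) / Ea
    = (10 - 1) / 0.57
    = 9 / 0.57
    = 15.79 mm/day


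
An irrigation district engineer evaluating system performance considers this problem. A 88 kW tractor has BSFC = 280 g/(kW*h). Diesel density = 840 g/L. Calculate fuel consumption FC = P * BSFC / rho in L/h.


FC = P * BSFC / rho_fuel
   = 88 * 280 / 840
   = 24640 / 840
   = 29.33 L/h


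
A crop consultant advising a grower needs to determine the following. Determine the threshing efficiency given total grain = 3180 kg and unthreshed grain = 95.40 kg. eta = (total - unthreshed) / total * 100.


eta = (total - unthreshed) / total * 100
    = (3180 - 95.40) / 3180 * 100
    = 3084.60 / 3180 * 100
    = 97%


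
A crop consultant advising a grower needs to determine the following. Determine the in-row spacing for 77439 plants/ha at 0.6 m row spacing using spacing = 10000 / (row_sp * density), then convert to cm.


spacing = 10000 / (row_sp * density)
        = 10000 / (0.6 * 77439)
        = 10000 / 46463.40
        = 0.21522 m = 21.52 cm


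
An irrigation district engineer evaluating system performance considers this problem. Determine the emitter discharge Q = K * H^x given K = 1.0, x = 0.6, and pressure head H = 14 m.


Q = K * H^x
  = 1.0 * 14^0.6
  = 1.0 * 4.8717
  = 4.87 L/h


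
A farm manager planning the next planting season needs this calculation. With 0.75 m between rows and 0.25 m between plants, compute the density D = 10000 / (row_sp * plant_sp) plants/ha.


D = 10000 / (row_sp * plant_sp)
  = 10000 / (0.75 * 0.25)
  = 10000 / 0.1875
  = 53333.33 plants/ha


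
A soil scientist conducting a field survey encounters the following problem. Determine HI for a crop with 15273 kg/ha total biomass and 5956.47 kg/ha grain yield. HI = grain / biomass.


HI = grain_yield / biomass
   = 5956.47 / 15273
   = 0.39


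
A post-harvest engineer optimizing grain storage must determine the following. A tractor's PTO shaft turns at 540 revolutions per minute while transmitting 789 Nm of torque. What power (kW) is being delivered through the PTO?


P = 2*pi*n*T / 60000
  = 2*pi * 540 * 789 / 60000
  = 2677013.93 / 60000
  = 44.62 kW


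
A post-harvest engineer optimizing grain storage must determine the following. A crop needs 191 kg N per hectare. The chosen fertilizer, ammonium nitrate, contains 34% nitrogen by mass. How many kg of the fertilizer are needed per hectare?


Rate = N_required / (N_content / 100)
     = 191 / (34 / 100)
     = 191 / 0.34
     = 561.76 kg/ha


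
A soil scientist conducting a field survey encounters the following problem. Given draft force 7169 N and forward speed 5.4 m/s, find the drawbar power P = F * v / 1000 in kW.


P = F * v / 1000
  = 7169 * 5.4 / 1000
  = 38712.60 / 1000
  = 38.71 kW


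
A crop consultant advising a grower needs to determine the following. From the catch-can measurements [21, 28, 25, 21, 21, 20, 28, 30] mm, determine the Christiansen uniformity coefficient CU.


xbar = 194 / 8 = 24.250
sum|xi - xbar| = 28
CU = 100 * (1 - 28 / (8 * 24.250))
   = 100 * (1 - 0.1443)
   = 85.57%


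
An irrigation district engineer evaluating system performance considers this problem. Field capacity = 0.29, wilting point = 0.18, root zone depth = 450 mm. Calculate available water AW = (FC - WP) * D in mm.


AW = (FC - WP) * D
   = (0.29 - 0.18) * 450
   = 0.11 * 450
   = 49.50 mm


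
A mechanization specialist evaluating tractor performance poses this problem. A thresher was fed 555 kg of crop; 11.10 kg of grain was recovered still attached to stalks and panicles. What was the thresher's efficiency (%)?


eta = (total - unthreshed) / total * 100
    = (555 - 11.10) / 555 * 100
    = 543.90 / 555 * 100
    = 98%


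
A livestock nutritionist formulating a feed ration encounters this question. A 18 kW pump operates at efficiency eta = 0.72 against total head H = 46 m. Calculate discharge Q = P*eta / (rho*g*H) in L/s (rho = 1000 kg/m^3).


Q = (P * 1000 * eta) / (rho * g * H)
  = (18 * 1000 * 0.72) / (1000 * 9.81 * 46)
  = 12960 / 451260
  = 0.02872 m^3/s = 28.72 L/s


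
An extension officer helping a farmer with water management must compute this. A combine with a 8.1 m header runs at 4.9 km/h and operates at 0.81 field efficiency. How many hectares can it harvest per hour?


C = w * v * eta_f / 10
  = 8.1 * 4.9 * 0.81 / 10
  = 32.15 / 10
  = 3.21 ha/h


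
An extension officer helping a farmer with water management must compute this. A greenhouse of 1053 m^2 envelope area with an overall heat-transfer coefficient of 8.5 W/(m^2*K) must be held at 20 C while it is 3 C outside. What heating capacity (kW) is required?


dT = 20 - (3) = 17 K
Q = U * A * dT
  = 8.5 * 1053 * 17
  = 152158.50 W = 152.16 kW


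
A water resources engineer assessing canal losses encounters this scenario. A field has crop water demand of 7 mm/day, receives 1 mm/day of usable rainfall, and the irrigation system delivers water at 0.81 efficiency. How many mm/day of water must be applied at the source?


IWR = (ETc - Pe) / Ea
    = (7 - 1) / 0.81
    = 6 / 0.81
    = 7.41 mm/day


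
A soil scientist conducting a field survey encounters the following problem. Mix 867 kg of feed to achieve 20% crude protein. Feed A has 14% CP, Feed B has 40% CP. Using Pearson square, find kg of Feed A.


parts_A = CP_b - target = 40 - 20 = 20
parts_B = target - CP_a = 20 - 14 = 6
total_parts = 20 + 6 = 26
Feed A = 867 * 20 / 26 = 666.92 kg
Feed B = 867 * 6 / 26 = 200.08 kg

666.92 kg


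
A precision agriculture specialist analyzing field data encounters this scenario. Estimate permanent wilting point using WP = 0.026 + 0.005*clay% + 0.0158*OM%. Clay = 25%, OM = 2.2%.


WP = 0.026 + 0.005*25 + 0.0158*2.2
   = 0.026 + 0.1250 + 0.0348
   = 0.1858


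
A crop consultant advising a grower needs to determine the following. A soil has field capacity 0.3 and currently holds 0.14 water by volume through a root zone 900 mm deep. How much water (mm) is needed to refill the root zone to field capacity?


SMD = (FC - theta) * D
    = (0.3 - 0.14) * 900
    = 0.160 * 900
    = 144 mm


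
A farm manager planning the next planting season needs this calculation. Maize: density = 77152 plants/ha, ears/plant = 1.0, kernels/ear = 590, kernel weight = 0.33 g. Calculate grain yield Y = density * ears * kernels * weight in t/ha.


Y = density * ears * kernels * kw
  = 77152 * 1.0 * 590 * 0.33 g/ha
  = 15021494.40 g/ha
  = 15021.49 kg/ha = 15.02 t/ha


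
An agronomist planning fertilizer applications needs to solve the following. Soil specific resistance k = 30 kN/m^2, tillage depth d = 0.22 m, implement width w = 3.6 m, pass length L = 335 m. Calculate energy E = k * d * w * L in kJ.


E = k * d * w * L
  = 30 * 0.22 * 3.6 * 335
  = 7959.60 kJ


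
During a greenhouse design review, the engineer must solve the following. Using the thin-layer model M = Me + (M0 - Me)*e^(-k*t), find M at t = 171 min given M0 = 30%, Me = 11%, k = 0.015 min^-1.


M = Me + (M0 - Me) * e^(-k*t)
  = 11 + (30 - 11) * e^(-0.015*171)
  = 11 + 19 * e^(-2.565)
  = 11 + 19 * 0.07692
  = 11 + 1.4615
  = 12.46%


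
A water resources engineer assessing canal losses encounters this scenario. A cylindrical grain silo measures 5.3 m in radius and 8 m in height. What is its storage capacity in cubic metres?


V = pi * r^2 * h
  = pi * 5.3^2 * 8
  = pi * 28.09 * 8
  = 705.98 m^3


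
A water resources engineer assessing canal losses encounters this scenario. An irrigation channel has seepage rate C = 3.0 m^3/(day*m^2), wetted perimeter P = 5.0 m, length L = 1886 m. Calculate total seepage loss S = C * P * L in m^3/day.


S = C * P * L
  = 3.0 * 5.0 * 1886
  = 28290 m^3/day


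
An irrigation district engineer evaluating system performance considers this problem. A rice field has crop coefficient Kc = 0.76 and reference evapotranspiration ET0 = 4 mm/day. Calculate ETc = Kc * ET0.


ETc = Kc * ET0
    = 0.76 * 4
    = 3.04 mm/day


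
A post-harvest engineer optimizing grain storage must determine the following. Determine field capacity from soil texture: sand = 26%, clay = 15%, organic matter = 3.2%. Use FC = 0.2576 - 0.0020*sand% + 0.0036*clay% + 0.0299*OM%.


FC = 0.2576 - 0.0020*26 + 0.0036*15 + 0.0299*3.2
   = 0.2576 - 0.0520 + 0.0540 + 0.0957
   = 0.3553


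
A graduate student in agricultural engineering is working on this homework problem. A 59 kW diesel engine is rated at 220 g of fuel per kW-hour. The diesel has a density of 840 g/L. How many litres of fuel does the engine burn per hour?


FC = P * BSFC / rho_fuel
   = 59 * 220 / 840
   = 12980 / 840
   = 15.45 L/h


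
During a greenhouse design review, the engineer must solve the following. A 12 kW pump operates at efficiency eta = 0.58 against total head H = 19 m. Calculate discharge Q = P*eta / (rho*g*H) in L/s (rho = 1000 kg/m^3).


Q = (P * 1000 * eta) / (rho * g * H)
  = (12 * 1000 * 0.58) / (1000 * 9.81 * 19)
  = 6960 / 186390
  = 0.03734 m^3/s = 37.34 L/s


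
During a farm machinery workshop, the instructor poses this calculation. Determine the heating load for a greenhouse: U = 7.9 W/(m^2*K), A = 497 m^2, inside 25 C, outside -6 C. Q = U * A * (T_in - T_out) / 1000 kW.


dT = 25 - (-6) = 31 K
Q = U * A * dT
  = 7.9 * 497 * 31
  = 121715.30 W = 121.72 kW


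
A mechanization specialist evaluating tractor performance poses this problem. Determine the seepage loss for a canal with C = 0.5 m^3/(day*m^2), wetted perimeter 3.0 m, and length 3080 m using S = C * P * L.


S = C * P * L
  = 0.5 * 3.0 * 3080
  = 4620 m^3/day


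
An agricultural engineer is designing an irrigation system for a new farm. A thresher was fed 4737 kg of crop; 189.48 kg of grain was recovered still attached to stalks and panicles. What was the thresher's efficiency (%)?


eta = (total - unthreshed) / total * 100
    = (4737 - 189.48) / 4737 * 100
    = 4547.52 / 4737 * 100
    = 96%


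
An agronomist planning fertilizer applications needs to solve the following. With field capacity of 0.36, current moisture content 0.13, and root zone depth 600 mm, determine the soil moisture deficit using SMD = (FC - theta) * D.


SMD = (FC - theta) * D
    = (0.36 - 0.13) * 600
    = 0.230 * 600
    = 138 mm


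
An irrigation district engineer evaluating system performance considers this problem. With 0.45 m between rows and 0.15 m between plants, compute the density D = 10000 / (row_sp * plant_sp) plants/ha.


D = 10000 / (row_sp * plant_sp)
  = 10000 / (0.45 * 0.15)
  = 10000 / 0.0675
  = 148148.15 plants/ha


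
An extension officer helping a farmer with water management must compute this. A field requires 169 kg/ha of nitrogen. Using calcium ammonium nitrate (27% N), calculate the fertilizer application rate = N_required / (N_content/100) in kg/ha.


Rate = N_required / (N_content / 100)
     = 169 / (27 / 100)
     = 169 / 0.27
     = 625.93 kg/ha


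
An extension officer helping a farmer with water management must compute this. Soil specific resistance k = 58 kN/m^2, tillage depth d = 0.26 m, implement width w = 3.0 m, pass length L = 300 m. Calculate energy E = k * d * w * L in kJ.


E = k * d * w * L
  = 58 * 0.26 * 3.0 * 300
  = 13572 kJ


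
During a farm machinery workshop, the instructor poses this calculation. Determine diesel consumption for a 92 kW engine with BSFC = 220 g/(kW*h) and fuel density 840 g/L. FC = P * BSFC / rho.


FC = P * BSFC / rho_fuel
   = 92 * 220 / 840
   = 20240 / 840
   = 24.10 L/h


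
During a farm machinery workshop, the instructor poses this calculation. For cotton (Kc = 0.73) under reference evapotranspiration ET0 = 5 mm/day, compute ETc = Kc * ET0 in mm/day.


ETc = Kc * ET0
    = 0.73 * 5
    = 3.65 mm/day


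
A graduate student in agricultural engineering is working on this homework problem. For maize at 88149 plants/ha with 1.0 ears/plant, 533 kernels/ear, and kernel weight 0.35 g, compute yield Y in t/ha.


Y = density * ears * kernels * kw
  = 88149 * 1.0 * 533 * 0.35 g/ha
  = 16444195.95 g/ha
  = 16444.20 kg/ha = 16.44 t/ha


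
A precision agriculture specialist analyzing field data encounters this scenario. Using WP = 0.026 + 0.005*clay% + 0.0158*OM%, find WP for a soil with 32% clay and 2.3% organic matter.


WP = 0.026 + 0.005*32 + 0.0158*2.3
   = 0.026 + 0.1600 + 0.0363
   = 0.2223


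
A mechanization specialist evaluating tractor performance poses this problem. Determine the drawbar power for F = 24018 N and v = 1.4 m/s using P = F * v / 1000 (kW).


P = F * v / 1000
  = 24018 * 1.4 / 1000
  = 33625.20 / 1000
  = 33.63 kW


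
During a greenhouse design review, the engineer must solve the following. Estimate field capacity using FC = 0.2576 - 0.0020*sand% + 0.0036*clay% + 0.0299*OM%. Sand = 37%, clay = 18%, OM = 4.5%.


FC = 0.2576 - 0.0020*37 + 0.0036*18 + 0.0299*4.5
   = 0.2576 - 0.0740 + 0.0648 + 0.1346
   = 0.3830


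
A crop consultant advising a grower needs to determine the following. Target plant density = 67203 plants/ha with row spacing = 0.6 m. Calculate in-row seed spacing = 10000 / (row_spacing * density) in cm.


spacing = 10000 / (row_sp * density)
        = 10000 / (0.6 * 67203)
        = 10000 / 40321.80
        = 0.24800 m = 24.80 cm


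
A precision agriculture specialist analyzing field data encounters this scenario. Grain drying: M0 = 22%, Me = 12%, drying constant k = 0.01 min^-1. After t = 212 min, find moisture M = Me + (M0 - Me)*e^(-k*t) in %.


M = Me + (M0 - Me) * e^(-k*t)
  = 12 + (22 - 12) * e^(-0.01*212)
  = 12 + 10 * e^(-2.120)
  = 12 + 10 * 0.12003
  = 12 + 1.2003
  = 13.20%


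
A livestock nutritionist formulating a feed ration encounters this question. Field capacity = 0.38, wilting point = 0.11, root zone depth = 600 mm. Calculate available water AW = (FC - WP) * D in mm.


AW = (FC - WP) * D
   = (0.38 - 0.11) * 600
   = 0.27 * 600
   = 162 mm


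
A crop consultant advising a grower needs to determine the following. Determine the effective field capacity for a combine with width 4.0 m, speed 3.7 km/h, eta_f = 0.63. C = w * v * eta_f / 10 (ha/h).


C = w * v * eta_f / 10
  = 4.0 * 3.7 * 0.63 / 10
  = 9.32 / 10
  = 0.93 ha/h


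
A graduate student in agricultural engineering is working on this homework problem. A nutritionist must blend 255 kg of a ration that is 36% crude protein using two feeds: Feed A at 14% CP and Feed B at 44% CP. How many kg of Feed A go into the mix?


parts_A = CP_b - target = 44 - 36 = 8
parts_B = target - CP_a = 36 - 14 = 22
total_parts = 8 + 22 = 30
Feed A = 255 * 8 / 30 = 68 kg
Feed B = 255 * 22 / 30 = 187 kg

68 kg


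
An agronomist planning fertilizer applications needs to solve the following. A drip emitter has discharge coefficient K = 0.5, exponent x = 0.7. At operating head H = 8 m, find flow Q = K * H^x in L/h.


Q = K * H^x
  = 0.5 * 8^0.7
  = 0.5 * 4.2871
  = 2.14 L/h


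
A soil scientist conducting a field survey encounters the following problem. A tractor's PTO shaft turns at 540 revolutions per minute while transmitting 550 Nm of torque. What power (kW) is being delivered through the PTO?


P = 2*pi*n*T / 60000
  = 2*pi * 540 * 550 / 60000
  = 1866106.04 / 60000
  = 31.10 kW


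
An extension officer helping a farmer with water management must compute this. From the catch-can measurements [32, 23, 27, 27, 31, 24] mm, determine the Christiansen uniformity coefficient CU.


xbar = 164 / 6 = 27.333
sum|xi - xbar| = 16.667
CU = 100 * (1 - 16.667 / (6 * 27.333))
   = 100 * (1 - 0.1016)
   = 89.84%


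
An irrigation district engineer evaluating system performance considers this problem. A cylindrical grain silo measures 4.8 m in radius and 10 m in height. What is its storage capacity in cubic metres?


V = pi * r^2 * h
  = pi * 4.8^2 * 10
  = pi * 23.04 * 10
  = 723.82 m^3


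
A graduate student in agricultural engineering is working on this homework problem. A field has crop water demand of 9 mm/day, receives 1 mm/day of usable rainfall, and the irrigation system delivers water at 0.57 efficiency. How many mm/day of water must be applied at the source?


IWR = (ETc - Pe) / Ea
    = (9 - 1) / 0.57
    = 8 / 0.57
    = 14.04 mm/day


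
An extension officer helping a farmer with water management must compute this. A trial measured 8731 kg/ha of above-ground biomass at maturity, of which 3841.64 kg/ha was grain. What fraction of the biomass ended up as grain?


HI = grain_yield / biomass
   = 3841.64 / 8731
   = 0.44


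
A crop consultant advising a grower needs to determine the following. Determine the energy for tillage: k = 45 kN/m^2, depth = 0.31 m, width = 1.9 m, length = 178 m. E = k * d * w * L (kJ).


E = k * d * w * L
  = 45 * 0.31 * 1.9 * 178
  = 4717.89 kJ


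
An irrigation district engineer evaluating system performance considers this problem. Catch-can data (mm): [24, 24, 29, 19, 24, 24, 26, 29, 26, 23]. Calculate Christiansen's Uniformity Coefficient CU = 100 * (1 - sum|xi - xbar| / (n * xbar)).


xbar = 248 / 10 = 24.800
sum|xi - xbar| = 21.600
CU = 100 * (1 - 21.600 / (10 * 24.800))
   = 100 * (1 - 0.0871)
   = 91.29%


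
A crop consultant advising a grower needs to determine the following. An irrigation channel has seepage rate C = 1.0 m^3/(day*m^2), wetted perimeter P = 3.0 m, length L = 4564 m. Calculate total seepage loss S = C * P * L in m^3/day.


S = C * P * L
  = 1.0 * 3.0 * 4564
  = 13692 m^3/day


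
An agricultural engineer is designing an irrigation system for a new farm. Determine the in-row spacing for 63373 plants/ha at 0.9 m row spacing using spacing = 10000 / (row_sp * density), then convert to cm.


spacing = 10000 / (row_sp * density)
        = 10000 / (0.9 * 63373)
        = 10000 / 57035.70
        = 0.17533 m = 17.53 cm


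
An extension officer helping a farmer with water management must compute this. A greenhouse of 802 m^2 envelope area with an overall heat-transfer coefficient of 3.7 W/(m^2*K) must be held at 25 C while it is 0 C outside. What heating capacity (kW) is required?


dT = 25 - (0) = 25 K
Q = U * A * dT
  = 3.7 * 802 * 25
  = 74185 W = 74.19 kW


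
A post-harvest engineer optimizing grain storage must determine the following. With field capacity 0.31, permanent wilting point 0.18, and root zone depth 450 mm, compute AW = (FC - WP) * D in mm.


AW = (FC - WP) * D
   = (0.31 - 0.18) * 450
   = 0.13 * 450
   = 58.50 mm


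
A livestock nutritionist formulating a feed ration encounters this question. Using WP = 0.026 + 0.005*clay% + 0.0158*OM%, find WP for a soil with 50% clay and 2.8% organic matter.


WP = 0.026 + 0.005*50 + 0.0158*2.8
   = 0.026 + 0.2500 + 0.0442
   = 0.3202


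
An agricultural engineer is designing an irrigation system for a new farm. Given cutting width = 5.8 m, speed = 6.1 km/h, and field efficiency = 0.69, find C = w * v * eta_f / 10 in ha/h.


C = w * v * eta_f / 10
  = 5.8 * 6.1 * 0.69 / 10
  = 24.41 / 10
  = 2.44 ha/h


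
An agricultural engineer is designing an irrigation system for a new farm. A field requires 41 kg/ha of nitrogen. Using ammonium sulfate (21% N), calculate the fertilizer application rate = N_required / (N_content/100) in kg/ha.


Rate = N_required / (N_content / 100)
     = 41 / (21 / 100)
     = 41 / 0.21
     = 195.24 kg/ha


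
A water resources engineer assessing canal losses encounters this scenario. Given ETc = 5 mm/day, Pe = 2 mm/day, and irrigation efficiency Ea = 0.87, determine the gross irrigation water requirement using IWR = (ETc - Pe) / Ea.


IWR = (ETc - Pe) / Ea
    = (5 - 2) / 0.87
    = 3 / 0.87
    = 3.45 mm/day


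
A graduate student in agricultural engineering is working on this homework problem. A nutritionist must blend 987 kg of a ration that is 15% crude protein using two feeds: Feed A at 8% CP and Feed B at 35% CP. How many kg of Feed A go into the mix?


parts_A = CP_b - target = 35 - 15 = 20
parts_B = target - CP_a = 15 - 8 = 7
total_parts = 20 + 7 = 27
Feed A = 987 * 20 / 27 = 731.11 kg
Feed B = 987 * 7 / 27 = 255.89 kg

731.11 kg


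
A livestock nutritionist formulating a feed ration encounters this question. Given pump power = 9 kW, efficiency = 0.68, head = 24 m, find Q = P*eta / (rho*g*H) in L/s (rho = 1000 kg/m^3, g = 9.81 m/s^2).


Q = (P * 1000 * eta) / (rho * g * H)
  = (9 * 1000 * 0.68) / (1000 * 9.81 * 24)
  = 6120 / 235440
  = 0.02599 m^3/s = 25.99 L/s


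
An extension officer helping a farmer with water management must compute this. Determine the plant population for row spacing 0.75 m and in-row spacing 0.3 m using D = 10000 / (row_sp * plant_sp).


D = 10000 / (row_sp * plant_sp)
  = 10000 / (0.75 * 0.3)
  = 10000 / 0.2250
  = 44444.44 plants/ha


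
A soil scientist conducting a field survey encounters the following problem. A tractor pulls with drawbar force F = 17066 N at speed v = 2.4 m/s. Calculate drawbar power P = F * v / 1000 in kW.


P = F * v / 1000
  = 17066 * 2.4 / 1000
  = 40958.40 / 1000
  = 40.96 kW


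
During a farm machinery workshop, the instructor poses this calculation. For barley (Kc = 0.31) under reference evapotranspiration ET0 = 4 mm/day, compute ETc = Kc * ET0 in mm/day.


ETc = Kc * ET0
    = 0.31 * 4
    = 1.24 mm/day


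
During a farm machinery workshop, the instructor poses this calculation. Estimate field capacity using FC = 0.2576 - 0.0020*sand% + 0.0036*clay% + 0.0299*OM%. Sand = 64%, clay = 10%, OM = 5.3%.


FC = 0.2576 - 0.0020*64 + 0.0036*10 + 0.0299*5.3
   = 0.2576 - 0.1280 + 0.0360 + 0.1585
   = 0.3241


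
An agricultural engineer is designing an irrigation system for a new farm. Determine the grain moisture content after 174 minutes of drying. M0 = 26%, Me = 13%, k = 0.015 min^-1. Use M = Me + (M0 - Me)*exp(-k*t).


M = Me + (M0 - Me) * e^(-k*t)
  = 13 + (26 - 13) * e^(-0.015*174)
  = 13 + 13 * e^(-2.610)
  = 13 + 13 * 0.07353
  = 13 + 0.9559
  = 13.96%


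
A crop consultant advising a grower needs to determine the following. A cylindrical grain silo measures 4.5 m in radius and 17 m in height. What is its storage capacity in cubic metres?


V = pi * r^2 * h
  = pi * 4.5^2 * 17
  = pi * 20.25 * 17
  = 1081.49 m^3


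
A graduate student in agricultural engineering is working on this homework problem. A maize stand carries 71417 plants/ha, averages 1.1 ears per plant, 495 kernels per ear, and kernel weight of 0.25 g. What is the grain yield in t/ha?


Y = density * ears * kernels * kw
  = 71417 * 1.1 * 495 * 0.25 g/ha
  = 9721639.13 g/ha
  = 9721.64 kg/ha = 9.72 t/ha


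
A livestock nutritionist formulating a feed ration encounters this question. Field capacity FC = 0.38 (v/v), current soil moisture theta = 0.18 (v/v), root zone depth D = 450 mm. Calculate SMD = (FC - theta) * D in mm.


SMD = (FC - theta) * D
    = (0.38 - 0.18) * 450
    = 0.200 * 450
    = 90 mm


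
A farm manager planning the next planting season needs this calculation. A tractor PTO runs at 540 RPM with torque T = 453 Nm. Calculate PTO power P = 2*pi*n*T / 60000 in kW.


P = 2*pi*n*T / 60000
  = 2*pi * 540 * 453 / 60000
  = 1536992.79 / 60000
  = 25.62 kW


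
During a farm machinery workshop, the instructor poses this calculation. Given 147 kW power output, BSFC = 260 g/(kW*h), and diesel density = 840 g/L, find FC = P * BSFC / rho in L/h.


FC = P * BSFC / rho_fuel
   = 147 * 260 / 840
   = 38220 / 840
   = 45.50 L/h


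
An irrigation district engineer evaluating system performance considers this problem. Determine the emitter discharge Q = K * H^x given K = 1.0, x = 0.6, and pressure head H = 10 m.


Q = K * H^x
  = 1.0 * 10^0.6
  = 1.0 * 3.9811
  = 3.98 L/h


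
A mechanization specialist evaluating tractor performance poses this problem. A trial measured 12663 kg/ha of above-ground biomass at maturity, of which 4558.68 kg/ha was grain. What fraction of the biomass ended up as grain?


HI = grain_yield / biomass
   = 4558.68 / 12663
   = 0.36


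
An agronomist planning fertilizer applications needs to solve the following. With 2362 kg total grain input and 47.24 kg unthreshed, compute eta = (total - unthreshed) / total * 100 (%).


eta = (total - unthreshed) / total * 100
    = (2362 - 47.24) / 2362 * 100
    = 2314.76 / 2362 * 100
    = 98%


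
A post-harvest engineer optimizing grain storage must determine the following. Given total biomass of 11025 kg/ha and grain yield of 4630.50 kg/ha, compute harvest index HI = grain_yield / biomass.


HI = grain_yield / biomass
   = 4630.50 / 11025
   = 0.42


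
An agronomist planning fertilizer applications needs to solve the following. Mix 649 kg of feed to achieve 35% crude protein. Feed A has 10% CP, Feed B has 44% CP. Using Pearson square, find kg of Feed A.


parts_A = CP_b - target = 44 - 35 = 9
parts_B = target - CP_a = 35 - 10 = 25
total_parts = 9 + 25 = 34
Feed A = 649 * 9 / 34 = 171.79 kg
Feed B = 649 * 25 / 34 = 477.21 kg

171.79 kg


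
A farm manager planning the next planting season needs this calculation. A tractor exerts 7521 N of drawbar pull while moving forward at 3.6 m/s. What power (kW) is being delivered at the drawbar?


P = F * v / 1000
  = 7521 * 3.6 / 1000
  = 27075.60 / 1000
  = 27.08 kW


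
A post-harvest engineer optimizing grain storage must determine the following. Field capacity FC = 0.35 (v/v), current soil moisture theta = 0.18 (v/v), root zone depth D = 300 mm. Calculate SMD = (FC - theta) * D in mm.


SMD = (FC - theta) * D
    = (0.35 - 0.18) * 300
    = 0.170 * 300
    = 51 mm


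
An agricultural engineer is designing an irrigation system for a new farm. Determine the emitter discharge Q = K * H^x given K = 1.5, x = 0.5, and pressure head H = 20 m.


Q = K * H^x
  = 1.5 * 20^0.5
  = 1.5 * 4.4721
  = 6.71 L/h


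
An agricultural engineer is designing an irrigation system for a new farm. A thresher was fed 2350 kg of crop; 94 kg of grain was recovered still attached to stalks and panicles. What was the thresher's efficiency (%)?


eta = (total - unthreshed) / total * 100
    = (2350 - 94) / 2350 * 100
    = 2256 / 2350 * 100
    = 96%


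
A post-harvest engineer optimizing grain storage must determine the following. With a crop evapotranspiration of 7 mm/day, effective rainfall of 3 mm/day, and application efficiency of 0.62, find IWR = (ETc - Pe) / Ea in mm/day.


IWR = (ETc - Pe) / Ea
    = (7 - 3) / 0.62
    = 4 / 0.62
    = 6.45 mm/day


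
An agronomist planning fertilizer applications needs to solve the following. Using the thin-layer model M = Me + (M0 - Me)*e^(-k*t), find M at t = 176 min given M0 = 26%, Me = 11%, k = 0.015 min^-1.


M = Me + (M0 - Me) * e^(-k*t)
  = 11 + (26 - 11) * e^(-0.015*176)
  = 11 + 15 * e^(-2.640)
  = 11 + 15 * 0.07136
  = 11 + 1.0704
  = 12.07%


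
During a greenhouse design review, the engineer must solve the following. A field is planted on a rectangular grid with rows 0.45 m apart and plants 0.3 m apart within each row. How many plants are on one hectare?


D = 10000 / (row_sp * plant_sp)
  = 10000 / (0.45 * 0.3)
  = 10000 / 0.1350
  = 74074.07 plants/ha


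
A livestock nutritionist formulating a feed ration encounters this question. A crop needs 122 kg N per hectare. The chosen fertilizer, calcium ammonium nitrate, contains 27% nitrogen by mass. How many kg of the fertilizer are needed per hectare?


Rate = N_required / (N_content / 100)
     = 122 / (27 / 100)
     = 122 / 0.27
     = 451.85 kg/ha


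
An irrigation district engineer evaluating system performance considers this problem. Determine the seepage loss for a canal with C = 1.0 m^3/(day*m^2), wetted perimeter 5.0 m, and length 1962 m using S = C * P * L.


S = C * P * L
  = 1.0 * 5.0 * 1962
  = 9810 m^3/day


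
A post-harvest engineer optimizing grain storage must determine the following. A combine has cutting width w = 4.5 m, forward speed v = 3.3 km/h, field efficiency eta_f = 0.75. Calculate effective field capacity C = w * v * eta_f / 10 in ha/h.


C = w * v * eta_f / 10
  = 4.5 * 3.3 * 0.75 / 10
  = 11.14 / 10
  = 1.11 ha/h


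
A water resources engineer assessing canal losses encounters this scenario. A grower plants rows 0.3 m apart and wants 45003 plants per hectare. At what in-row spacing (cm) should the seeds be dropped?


spacing = 10000 / (row_sp * density)
        = 10000 / (0.3 * 45003)
        = 10000 / 13500.90
        = 0.74069 m = 74.07 cm


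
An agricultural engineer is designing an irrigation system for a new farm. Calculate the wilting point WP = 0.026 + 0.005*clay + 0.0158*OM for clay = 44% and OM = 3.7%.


WP = 0.026 + 0.005*44 + 0.0158*3.7
   = 0.026 + 0.2200 + 0.0585
   = 0.3045


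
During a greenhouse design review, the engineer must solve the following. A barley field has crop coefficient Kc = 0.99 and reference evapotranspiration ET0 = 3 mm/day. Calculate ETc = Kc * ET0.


ETc = Kc * ET0
    = 0.99 * 3
    = 2.97 mm/day


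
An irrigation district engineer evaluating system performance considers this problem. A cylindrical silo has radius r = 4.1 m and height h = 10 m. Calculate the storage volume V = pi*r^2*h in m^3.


V = pi * r^2 * h
  = pi * 4.1^2 * 10
  = pi * 16.81 * 10
  = 528.10 m^3


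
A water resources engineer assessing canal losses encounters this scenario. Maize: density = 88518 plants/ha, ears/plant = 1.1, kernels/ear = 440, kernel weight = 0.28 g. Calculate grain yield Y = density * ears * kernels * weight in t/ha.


Y = density * ears * kernels * kw
  = 88518 * 1.1 * 440 * 0.28 g/ha
  = 11995959.36 g/ha
  = 11995.96 kg/ha = 12.00 t/ha


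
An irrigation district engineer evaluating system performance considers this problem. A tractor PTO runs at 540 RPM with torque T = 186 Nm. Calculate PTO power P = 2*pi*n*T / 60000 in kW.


P = 2*pi*n*T / 60000
  = 2*pi * 540 * 186 / 60000
  = 631083.13 / 60000
  = 10.52 kW


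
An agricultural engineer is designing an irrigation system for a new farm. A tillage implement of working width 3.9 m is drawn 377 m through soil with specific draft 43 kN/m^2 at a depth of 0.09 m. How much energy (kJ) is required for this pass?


E = k * d * w * L
  = 43 * 0.09 * 3.9 * 377
  = 5690.06 kJ


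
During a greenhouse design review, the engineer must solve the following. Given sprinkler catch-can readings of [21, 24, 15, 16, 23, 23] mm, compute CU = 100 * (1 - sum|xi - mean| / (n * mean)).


xbar = 122 / 6 = 20.333
sum|xi - xbar| = 19.333
CU = 100 * (1 - 19.333 / (6 * 20.333))
   = 100 * (1 - 0.1585)
   = 84.15%


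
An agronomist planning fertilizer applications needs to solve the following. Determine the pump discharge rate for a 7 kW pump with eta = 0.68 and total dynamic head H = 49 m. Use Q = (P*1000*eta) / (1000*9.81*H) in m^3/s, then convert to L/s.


Q = (P * 1000 * eta) / (rho * g * H)
  = (7 * 1000 * 0.68) / (1000 * 9.81 * 49)
  = 4760 / 480690
  = 0.00990 m^3/s = 9.90 L/s


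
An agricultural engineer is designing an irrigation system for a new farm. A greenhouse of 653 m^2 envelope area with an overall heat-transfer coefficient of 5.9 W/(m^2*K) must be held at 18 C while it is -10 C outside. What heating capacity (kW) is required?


dT = 18 - (-10) = 28 K
Q = U * A * dT
  = 5.9 * 653 * 28
  = 107875.60 W = 107.88 kW


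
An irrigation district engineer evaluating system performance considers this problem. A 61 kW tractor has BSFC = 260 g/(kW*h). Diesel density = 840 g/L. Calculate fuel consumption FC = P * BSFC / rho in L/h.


FC = P * BSFC / rho_fuel
   = 61 * 260 / 840
   = 15860 / 840
   = 18.88 L/h


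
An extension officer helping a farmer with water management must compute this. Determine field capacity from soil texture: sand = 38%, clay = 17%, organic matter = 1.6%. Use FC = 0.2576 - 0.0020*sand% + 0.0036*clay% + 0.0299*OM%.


FC = 0.2576 - 0.0020*38 + 0.0036*17 + 0.0299*1.6
   = 0.2576 - 0.0760 + 0.0612 + 0.0478
   = 0.2906


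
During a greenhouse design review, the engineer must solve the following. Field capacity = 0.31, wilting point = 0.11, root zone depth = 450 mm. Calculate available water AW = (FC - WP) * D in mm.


AW = (FC - WP) * D
   = (0.31 - 0.11) * 450
   = 0.20 * 450
   = 90 mm


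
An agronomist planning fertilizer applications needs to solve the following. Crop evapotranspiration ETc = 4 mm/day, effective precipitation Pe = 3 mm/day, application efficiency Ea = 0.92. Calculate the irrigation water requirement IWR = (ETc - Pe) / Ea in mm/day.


IWR = (ETc - Pe) / Ea
    = (4 - 3) / 0.92
    = 1 / 0.92
    = 1.09 mm/day


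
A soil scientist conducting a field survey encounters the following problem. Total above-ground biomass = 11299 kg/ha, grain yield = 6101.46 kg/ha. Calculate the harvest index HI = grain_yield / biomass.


HI = grain_yield / biomass
   = 6101.46 / 11299
   = 0.54


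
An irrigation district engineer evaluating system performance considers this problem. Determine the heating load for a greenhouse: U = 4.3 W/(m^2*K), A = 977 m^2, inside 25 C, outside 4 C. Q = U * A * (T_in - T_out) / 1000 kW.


dT = 25 - (4) = 21 K
Q = U * A * dT
  = 4.3 * 977 * 21
  = 88223.10 W = 88.22 kW


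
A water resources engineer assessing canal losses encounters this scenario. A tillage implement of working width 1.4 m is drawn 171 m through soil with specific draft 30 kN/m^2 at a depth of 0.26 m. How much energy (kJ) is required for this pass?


E = k * d * w * L
  = 30 * 0.26 * 1.4 * 171
  = 1867.32 kJ


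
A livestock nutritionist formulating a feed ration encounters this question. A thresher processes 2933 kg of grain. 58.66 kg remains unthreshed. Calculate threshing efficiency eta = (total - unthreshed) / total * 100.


eta = (total - unthreshed) / total * 100
    = (2933 - 58.66) / 2933 * 100
    = 2874.34 / 2933 * 100
    = 98%


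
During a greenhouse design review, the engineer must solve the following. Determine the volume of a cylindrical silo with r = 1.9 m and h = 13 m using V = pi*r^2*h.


V = pi * r^2 * h
  = pi * 1.9^2 * 13
  = pi * 3.61 * 13
  = 147.43 m^3


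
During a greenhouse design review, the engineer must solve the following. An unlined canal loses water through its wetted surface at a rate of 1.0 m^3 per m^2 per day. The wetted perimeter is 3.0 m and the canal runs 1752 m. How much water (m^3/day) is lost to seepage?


S = C * P * L
  = 1.0 * 3.0 * 1752
  = 5256 m^3/day


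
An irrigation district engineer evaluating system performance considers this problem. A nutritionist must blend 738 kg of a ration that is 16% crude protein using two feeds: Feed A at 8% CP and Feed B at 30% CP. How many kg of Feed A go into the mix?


parts_A = CP_b - target = 30 - 16 = 14
parts_B = target - CP_a = 16 - 8 = 8
total_parts = 14 + 8 = 22
Feed A = 738 * 14 / 22 = 469.64 kg
Feed B = 738 * 8 / 22 = 268.36 kg

469.64 kg


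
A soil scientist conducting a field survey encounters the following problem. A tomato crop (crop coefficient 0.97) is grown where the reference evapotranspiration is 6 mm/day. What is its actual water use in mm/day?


ETc = Kc * ET0
    = 0.97 * 6
    = 5.82 mm/day


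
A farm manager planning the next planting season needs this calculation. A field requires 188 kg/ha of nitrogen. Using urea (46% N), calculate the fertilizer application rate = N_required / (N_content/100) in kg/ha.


Rate = N_required / (N_content / 100)
     = 188 / (46 / 100)
     = 188 / 0.46
     = 408.70 kg/ha


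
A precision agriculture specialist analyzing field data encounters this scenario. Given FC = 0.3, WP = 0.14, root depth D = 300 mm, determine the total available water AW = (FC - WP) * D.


AW = (FC - WP) * D
   = (0.3 - 0.14) * 300
   = 0.16 * 300
   = 48 mm


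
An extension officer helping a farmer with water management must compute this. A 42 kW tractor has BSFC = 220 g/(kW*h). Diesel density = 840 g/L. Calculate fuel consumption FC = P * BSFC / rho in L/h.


FC = P * BSFC / rho_fuel
   = 42 * 220 / 840
   = 9240 / 840
   = 11 L/h


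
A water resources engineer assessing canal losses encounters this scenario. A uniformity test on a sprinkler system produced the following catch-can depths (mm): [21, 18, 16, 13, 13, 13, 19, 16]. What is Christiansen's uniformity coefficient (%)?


xbar = 129 / 8 = 16.125
sum|xi - xbar| = 19.250
CU = 100 * (1 - 19.250 / (8 * 16.125))
   = 100 * (1 - 0.1492)
   = 85.08%


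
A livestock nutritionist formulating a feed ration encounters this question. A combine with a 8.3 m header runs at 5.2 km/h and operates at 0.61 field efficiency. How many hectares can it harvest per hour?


C = w * v * eta_f / 10
  = 8.3 * 5.2 * 0.61 / 10
  = 26.33 / 10
  = 2.63 ha/h


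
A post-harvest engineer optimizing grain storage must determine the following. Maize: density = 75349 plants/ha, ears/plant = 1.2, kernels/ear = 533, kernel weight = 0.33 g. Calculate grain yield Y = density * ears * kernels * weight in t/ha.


Y = density * ears * kernels * kw
  = 75349 * 1.2 * 533 * 0.33 g/ha
  = 15903762.73 g/ha
  = 15903.76 kg/ha = 15.90 t/ha


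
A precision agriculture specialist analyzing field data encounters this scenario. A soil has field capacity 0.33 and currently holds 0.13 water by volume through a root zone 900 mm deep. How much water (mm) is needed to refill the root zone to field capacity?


SMD = (FC - theta) * D
    = (0.33 - 0.13) * 900
    = 0.200 * 900
    = 180 mm


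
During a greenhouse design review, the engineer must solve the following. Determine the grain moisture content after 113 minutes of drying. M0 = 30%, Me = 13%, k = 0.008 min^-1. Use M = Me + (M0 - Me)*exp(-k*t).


M = Me + (M0 - Me) * e^(-k*t)
  = 13 + (30 - 13) * e^(-0.008*113)
  = 13 + 17 * e^(-0.904)
  = 13 + 17 * 0.40495
  = 13 + 6.8841
  = 19.88%
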